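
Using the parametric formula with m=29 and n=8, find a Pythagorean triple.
(777, 464, 905)

Euclid's formula: a = m² - n², b = 2mn, c = m² + n²
m = 29, n = 8
a = 29² - 8² = 841 - 64 = 777
b = 2 × 29 × 8 = 464
c = 29² + 8² = 841 + 64 = 905
Verification: 777² + 464² = 603729 + 215296 = 819025 = 905² ✓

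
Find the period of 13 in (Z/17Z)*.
4

17 is prime, so ord(13) divides φ(17) = 16.
Divisors of 16: 1, 2, 4, 8, 16.
Repeated squaring: 13^1 ≡ 13, 13^2 ≡ 16, 13^4 ≡ 1, 13^8 ≡ 1, 13^16 ≡ 1 (mod 17).
Test 13^d mod 17 for each divisor d in increasing order:
13^1 ≡ 13
13^2 ≡ 16
13^4 ≡ 1  ← first divisor giving 1
The order is 4.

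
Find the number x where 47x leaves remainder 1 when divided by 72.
23

gcd(47, 72) = 1, so the inverse exists.
Extended Euclidean algorithm on (72, 47):
72 = 1 × 47 + 25  ⟹  25 = (1)·72 + (-1)·47
47 = 1 × 25 + 22  ⟹  22 = (-1)·72 + (2)·47
25 = 1 × 22 + 3  ⟹  3 = (2)·72 + (-3)·47
22 = 7 × 3 + 1  ⟹  1 = (-15)·72 + (23)·47
So (23)·47 ≡ 1 (mod 72), i.e. 47^(-1) ≡ 23 (mod 72).
Check: 47 × 23 = 1081 ≡ 1 (mod 72)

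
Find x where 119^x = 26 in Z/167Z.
95

Baby-step giant-step with step n = ⌈√167⌉ = 13.
Baby steps 119^j mod 167 (j:value) for j=0..12: 0:1, 1:119, 2:133, 3:129, 4:154, 5:123, 6:108, 7:160, 8:2, 9:71, 10:99, 11:91, 12:141.
Giant-step multiplier: 119^(-13) ≡ 119^(166-13) = 119^153 ≡ 74 (mod 167).
Giant steps γ_i = 26·74^i mod 167: γ_0=26, γ_1=87, γ_2=92, γ_3=128, γ_4=120, γ_5=29, γ_6=142, γ_7=154 (in table at j=4).
x = i·n + j = 7·13 + 4 = 95.
Check: 119^95 ≡ 26 (mod 167).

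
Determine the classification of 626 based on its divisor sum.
deficient

Proper divisors of 626: sum = 1 + 2 + 313 = 316
Since 316 < 626, 626 is deficient.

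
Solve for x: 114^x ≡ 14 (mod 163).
46

Baby-step giant-step with step n = ⌈√163⌉ = 13.
Baby steps 114^j mod 163 (j:value) for j=0..12: 0:1, 1:114, 2:119, 3:37, 4:143, 5:2, 6:65, 7:75, 8:74, 9:123, 10:4, 11:130, 12:150.
Giant-step multiplier: 114^(-13) ≡ 114^(162-13) = 114^149 ≡ 76 (mod 163).
Giant steps γ_i = 14·76^i mod 163: γ_0=14, γ_1=86, γ_2=16, γ_3=75 (in table at j=7).
x = i·n + j = 3·13 + 7 = 46.
Check: 114^46 ≡ 14 (mod 163).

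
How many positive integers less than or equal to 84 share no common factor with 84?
24

84 = 2^2 × 3 × 7
φ(n) = n × ∏(1 - 1/p) for each prime p dividing n
φ(84) = 84 × (1 - 1/2) × (1 - 1/3) × (1 - 1/7) = 24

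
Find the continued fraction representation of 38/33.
[1; 6, 1, 1, 2]

Euclidean algorithm steps:
38 = 1 × 33 + 5
33 = 6 × 5 + 3
5 = 1 × 3 + 2
3 = 1 × 2 + 1
2 = 2 × 1 + 0
Continued fraction: [1; 6, 1, 1, 2]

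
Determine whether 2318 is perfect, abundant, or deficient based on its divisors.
deficient

Proper divisors of 2318: sum = 1 + 2 + 19 + 38 + 61 + 122 + 1159 = 1402
Since 1402 < 2318, 2318 is deficient.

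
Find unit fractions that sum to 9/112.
1/13 + 1/292 + 1/106288

Greedy algorithm:
9/112: ceiling(112/9) = 13, use 1/13
5/1456: ceiling(1456/5) = 292, use 1/292
1/106288: ceiling(106288/1) = 106288, use 1/106288
Result: 9/112 = 1/13 + 1/292 + 1/106288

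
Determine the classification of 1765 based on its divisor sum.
deficient

Proper divisors of 1765: sum = 1 + 5 + 353 = 359
Since 359 < 1765, 1765 is deficient.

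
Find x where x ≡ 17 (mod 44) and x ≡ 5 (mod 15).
545

Using Chinese Remainder Theorem:
M = 44 × 15 = 660
M1 = 15, M2 = 44
y1 = 15^(-1) mod 44 = 3
y2 = 44^(-1) mod 15 = 14
x = (17×15×3 + 5×44×14) mod 660 = 545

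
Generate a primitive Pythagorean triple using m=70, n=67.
(411, 9380, 9389)

Euclid's formula: a = m² - n², b = 2mn, c = m² + n²
m = 70, n = 67
a = 70² - 67² = 4900 - 4489 = 411
b = 2 × 70 × 67 = 9380
c = 70² + 67² = 4900 + 4489 = 9389
Verification: 411² + 9380² = 168921 + 87984400 = 88153321 = 9389² ✓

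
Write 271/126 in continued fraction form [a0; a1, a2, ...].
[2; 6, 1, 1, 1, 2, 2]

Euclidean algorithm steps:
271 = 2 × 126 + 19
126 = 6 × 19 + 12
19 = 1 × 12 + 7
12 = 1 × 7 + 5
7 = 1 × 5 + 2
5 = 2 × 2 + 1
2 = 2 × 1 + 0
Continued fraction: [2; 6, 1, 1, 1, 2, 2]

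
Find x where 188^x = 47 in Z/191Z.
33

Baby-step giant-step with step n = ⌈√191⌉ = 14.
Baby steps 188^j mod 191 (j:value) for j=0..13: 0:1, 1:188, 2:9, 3:164, 4:81, 5:139, 6:156, 7:105, 8:67, 9:181, 10:30, 11:101, 12:79, 13:145.
Giant-step multiplier: 188^(-14) ≡ 188^(190-14) = 188^176 ≡ 18 (mod 191).
Giant steps γ_i = 47·18^i mod 191: γ_0=47, γ_1=82, γ_2=139 (in table at j=5).
x = i·n + j = 2·14 + 5 = 33.
Check: 188^33 ≡ 47 (mod 191).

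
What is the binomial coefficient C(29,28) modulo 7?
1

Using Lucas' theorem:
Write n=29 and k=28 in base 7:
n in base 7: [4, 1]
k in base 7: [4, 0]
C(29,28) mod 7 = ∏ C(n_i, k_i) mod 7
Digit binomials (mod 7): C(4,4) = 1; C(1,0) = 1
Product: 1 × 1 = 1 ≡ 1 (mod 7)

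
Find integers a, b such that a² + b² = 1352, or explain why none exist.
14² + 34² (a=14, b=34)

Factorization: 1352 = 2^3 × 13^2
By Fermat: n is sum of two squares iff every prime p ≡ 3 (mod 4) appears to even power.
All primes ≡ 3 (mod 4) appear to even power.
Search a = 0, 1, 2, … for 1352 - a² a perfect square: first hit at a = 14: 1352 - 196 = 1156 = 34².
1352 = 14² + 34² = 196 + 1156 ✓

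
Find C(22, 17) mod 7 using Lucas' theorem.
0

Using Lucas' theorem:
Write n=22 and k=17 in base 7:
n in base 7: [3, 1]
k in base 7: [2, 3]
C(22,17) mod 7 = ∏ C(n_i, k_i) mod 7
Digit binomials (mod 7): C(3,2) = 3; C(1,3) = 0 (k_i > n_i)
Product: 3 × 0 = 0 ≡ 0 (mod 7)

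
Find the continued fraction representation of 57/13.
[4; 2, 1, 1, 2]

Euclidean algorithm steps:
57 = 4 × 13 + 5
13 = 2 × 5 + 3
5 = 1 × 3 + 2
3 = 1 × 2 + 1
2 = 2 × 1 + 0
Continued fraction: [4; 2, 1, 1, 2]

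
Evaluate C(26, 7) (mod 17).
2

Using Lucas' theorem:
Write n=26 and k=7 in base 17:
n in base 17: [1, 9]
k in base 17: [0, 7]
C(26,7) mod 17 = ∏ C(n_i, k_i) mod 17
Digit binomials (mod 17): C(1,0) = 1; C(9,7) = 36 ≡ 2
Product: 1 × 2 = 2 ≡ 2 (mod 17)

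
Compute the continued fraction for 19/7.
[2; 1, 2, 2]

Euclidean algorithm steps:
19 = 2 × 7 + 5
7 = 1 × 5 + 2
5 = 2 × 2 + 1
2 = 2 × 1 + 0
Continued fraction: [2; 1, 2, 2]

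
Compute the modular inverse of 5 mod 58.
35

gcd(5, 58) = 1, so the inverse exists.
Extended Euclidean algorithm on (58, 5):
58 = 11 × 5 + 3  ⟹  3 = (1)·58 + (-11)·5
5 = 1 × 3 + 2  ⟹  2 = (-1)·58 + (12)·5
3 = 1 × 2 + 1  ⟹  1 = (2)·58 + (-23)·5
So (-23)·5 ≡ 1 (mod 58), i.e. 5^(-1) ≡ -23 ≡ 35 (mod 58).
Check: 5 × 35 = 175 ≡ 1 (mod 58)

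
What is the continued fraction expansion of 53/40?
[1; 3, 13]

Euclidean algorithm steps:
53 = 1 × 40 + 13
40 = 3 × 13 + 1
13 = 13 × 1 + 0
Continued fraction: [1; 3, 13]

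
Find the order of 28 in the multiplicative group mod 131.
65

131 is prime, so ord(28) divides φ(131) = 130.
Divisors of 130: 1, 2, 5, 10, 13, 26, 65, 130.
Repeated squaring: 28^1 ≡ 28, 28^2 ≡ 129, 28^4 ≡ 4, 28^8 ≡ 16, 28^16 ≡ 125, 28^32 ≡ 36, 28^64 ≡ 117, 28^128 ≡ 65 (mod 131).
Test 28^d mod 131 for each divisor d in increasing order:
28^1 ≡ 28
28^2 ≡ 129
28^5 = 28^4·28^1 ≡ 112
28^10 = 28^8·28^2 ≡ 99
28^13 = 28^8·28^4·28^1 ≡ 89
28^26 = 28^16·28^8·28^2 ≡ 61
28^65 = 28^64·28^1 ≡ 1  ← first divisor giving 1
The order is 65.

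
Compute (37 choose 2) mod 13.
3

Using Lucas' theorem:
Write n=37 and k=2 in base 13:
n in base 13: [2, 11]
k in base 13: [0, 2]
C(37,2) mod 13 = ∏ C(n_i, k_i) mod 13
Digit binomials (mod 13): C(2,0) = 1; C(11,2) = 55 ≡ 3
Product: 1 × 3 = 3 ≡ 3 (mod 13)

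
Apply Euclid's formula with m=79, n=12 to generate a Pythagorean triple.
(6097, 1896, 6385)

Euclid's formula: a = m² - n², b = 2mn, c = m² + n²
m = 79, n = 12
a = 79² - 12² = 6241 - 144 = 6097
b = 2 × 79 × 12 = 1896
c = 79² + 12² = 6241 + 144 = 6385
Verification: 6097² + 1896² = 37173409 + 3594816 = 40768225 = 6385² ✓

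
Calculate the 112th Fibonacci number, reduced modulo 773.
95

Matrix identity: Q^n = [[F_(n+1), F_n], [F_n, F_(n-1)]] with Q = [[1,1],[1,0]].
n = 112 = 1110000₂. Square-and-multiply, entries mod 773:
Q^1 = [[1,1],[1,0]]
Q^3 = (Q^1)²·Q = [[3,2],[2,1]]
Q^7 = (Q^3)²·Q = [[21,13],[13,8]]
Q^14 = (Q^7)² = [[610,377],[377,233]]
Q^28 = (Q^14)² = [[184,108],[108,76]]
Q^56 = (Q^28)² = [[686,252],[252,434]]
Q^112 = (Q^56)² = [[730,95],[95,635]]
F_112 mod 773 = Q^112[0][1] = 95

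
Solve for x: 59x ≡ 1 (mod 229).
66

gcd(59, 229) = 1, so the inverse exists.
Extended Euclidean algorithm on (229, 59):
229 = 3 × 59 + 52  ⟹  52 = (1)·229 + (-3)·59
59 = 1 × 52 + 7  ⟹  7 = (-1)·229 + (4)·59
52 = 7 × 7 + 3  ⟹  3 = (8)·229 + (-31)·59
7 = 2 × 3 + 1  ⟹  1 = (-17)·229 + (66)·59
So (66)·59 ≡ 1 (mod 229), i.e. 59^(-1) ≡ 66 (mod 229).
Check: 59 × 66 = 3894 ≡ 1 (mod 229)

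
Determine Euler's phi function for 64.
32

64 = 2^6
φ(n) = n × ∏(1 - 1/p) for each prime p dividing n
φ(64) = 64 × (1 - 1/2) = 32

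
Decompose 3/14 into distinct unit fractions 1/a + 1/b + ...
1/5 + 1/70

Greedy algorithm:
3/14: ceiling(14/3) = 5, use 1/5
1/70: ceiling(70/1) = 70, use 1/70
Result: 3/14 = 1/5 + 1/70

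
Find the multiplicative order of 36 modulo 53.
13

53 is prime, so ord(36) divides φ(53) = 52.
Divisors of 52: 1, 2, 4, 13, 26, 52.
Repeated squaring: 36^1 ≡ 36, 36^2 ≡ 24, 36^4 ≡ 46, 36^8 ≡ 49, 36^16 ≡ 16, 36^32 ≡ 44 (mod 53).
Test 36^d mod 53 for each divisor d in increasing order:
36^1 ≡ 36
36^2 ≡ 24
36^4 ≡ 46
36^13 = 36^8·36^4·36^1 ≡ 1  ← first divisor giving 1
The order is 13.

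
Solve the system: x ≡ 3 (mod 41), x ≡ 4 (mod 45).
454

Using Chinese Remainder Theorem:
M = 41 × 45 = 1845
M1 = 45, M2 = 41
y1 = 45^(-1) mod 41 = 31
y2 = 41^(-1) mod 45 = 11
x = (3×45×31 + 4×41×11) mod 1845 = 454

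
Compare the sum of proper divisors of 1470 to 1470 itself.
abundant

Proper divisors of 1470: sum = 1 + 2 + 3 + 5 + 6 + 7 + 10 + 14 + ... + 245 + 294 + 490 + 735 (23 divisors) = 2634
Since 2634 > 1470, 1470 is abundant.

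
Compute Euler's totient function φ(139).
138

139 = 139
φ(n) = n × ∏(1 - 1/p) for each prime p dividing n
φ(139) = 139 × (1 - 1/139) = 138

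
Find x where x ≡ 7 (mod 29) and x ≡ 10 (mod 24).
442

Using Chinese Remainder Theorem:
M = 29 × 24 = 696
M1 = 24, M2 = 29
y1 = 24^(-1) mod 29 = 23
y2 = 29^(-1) mod 24 = 5
x = (7×24×23 + 10×29×5) mod 696 = 442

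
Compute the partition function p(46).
105558

p(n) counts ways to write n as a sum of positive integers (order ignored).
Euler's pentagonal recurrence: p(k) = p(k-1) + p(k-2) - p(k-5) - p(k-7) + p(k-12) + p(k-15) - ... (offsets j(3j∓1)/2, signs ++--, p(0)=1, p(<0)=0).
DP table for k = 0..45: p(0)=1, p(1)=1, p(2)=2, p(3)=3, p(4)=5, p(5)=7, p(6)=11, p(7)=15, p(8)=22, p(9)=30, p(10)=42, p(11)=56, p(12)=77, p(13)=101, p(14)=135, p(15)=176, p(16)=231, p(17)=297, p(18)=385, p(19)=490, p(20)=627, p(21)=792, p(22)=1002, p(23)=1255, p(24)=1575, p(25)=1958, p(26)=2436, p(27)=3010, p(28)=3718, p(29)=4565, p(30)=5604, p(31)=6842, p(32)=8349, p(33)=10143, p(34)=12310, p(35)=14883, p(36)=17977, p(37)=21637, p(38)=26015, p(39)=31185, p(40)=37338, p(41)=44583, p(42)=53174, p(43)=63261, p(44)=75175, p(45)=89134.
Final step: p(46) = p(45) + p(44) - p(41) - p(39) + p(34) + p(31) - p(24) - p(20) + p(11) + p(6)
= 89134 + 75175 - 44583 - 31185 + 12310 + 6842 - 1575 - 627 + 56 + 11
= 105558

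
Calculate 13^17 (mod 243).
79

Repeated squaring. Binary of 17 = 10001.
13^1 ≡ 13 (mod 243); 13^2 ≡ 169 (mod 243); 13^4 ≡ 130 (mod 243); 13^8 ≡ 133 (mod 243); 13^16 ≡ 193 (mod 243)
13^17 = 13^1 × 13^16 ≡ 79 (mod 243)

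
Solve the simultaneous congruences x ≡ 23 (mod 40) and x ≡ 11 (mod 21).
263

Using Chinese Remainder Theorem:
M = 40 × 21 = 840
M1 = 21, M2 = 40
y1 = 21^(-1) mod 40 = 21
y2 = 40^(-1) mod 21 = 10
x = (23×21×21 + 11×40×10) mod 840 = 263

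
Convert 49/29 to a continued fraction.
[1; 1, 2, 4, 2]

Euclidean algorithm steps:
49 = 1 × 29 + 20
29 = 1 × 20 + 9
20 = 2 × 9 + 2
9 = 4 × 2 + 1
2 = 2 × 1 + 0
Continued fraction: [1; 1, 2, 4, 2]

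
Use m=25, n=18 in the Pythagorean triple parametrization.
(301, 900, 949)

Euclid's formula: a = m² - n², b = 2mn, c = m² + n²
m = 25, n = 18
a = 25² - 18² = 625 - 324 = 301
b = 2 × 25 × 18 = 900
c = 25² + 18² = 625 + 324 = 949
Verification: 301² + 900² = 90601 + 810000 = 900601 = 949² ✓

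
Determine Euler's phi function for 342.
108

342 = 2 × 3^2 × 19
φ(n) = n × ∏(1 - 1/p) for each prime p dividing n
φ(342) = 342 × (1 - 1/2) × (1 - 1/3) × (1 - 1/19) = 108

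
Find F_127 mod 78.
25

Matrix identity: Q^n = [[F_(n+1), F_n], [F_n, F_(n-1)]] with Q = [[1,1],[1,0]].
n = 127 = 1111111₂. Square-and-multiply, entries mod 78:
Q^1 = [[1,1],[1,0]]
Q^3 = (Q^1)²·Q = [[3,2],[2,1]]
Q^7 = (Q^3)²·Q = [[21,13],[13,8]]
Q^15 = (Q^7)²·Q = [[51,64],[64,65]]
Q^31 = (Q^15)²·Q = [[3,67],[67,14]]
Q^63 = (Q^31)²·Q = [[21,52],[52,47]]
Q^127 = (Q^63)²·Q = [[51,25],[25,26]]
F_127 mod 78 = Q^127[0][1] = 25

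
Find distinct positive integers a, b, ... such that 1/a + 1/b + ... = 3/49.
1/17 + 1/417 + 1/347361

Greedy algorithm:
3/49: ceiling(49/3) = 17, use 1/17
2/833: ceiling(833/2) = 417, use 1/417
1/347361: ceiling(347361/1) = 347361, use 1/347361
Result: 3/49 = 1/17 + 1/417 + 1/347361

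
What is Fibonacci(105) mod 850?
580

Matrix identity: Q^n = [[F_(n+1), F_n], [F_n, F_(n-1)]] with Q = [[1,1],[1,0]].
n = 105 = 1101001₂. Square-and-multiply, entries mod 850:
Q^1 = [[1,1],[1,0]]
Q^3 = (Q^1)²·Q = [[3,2],[2,1]]
Q^6 = (Q^3)² = [[13,8],[8,5]]
Q^13 = (Q^6)²·Q = [[377,233],[233,144]]
Q^26 = (Q^13)² = [[68,693],[693,225]]
Q^52 = (Q^26)² = [[373,749],[749,474]]
Q^105 = (Q^52)²·Q = [[33,580],[580,303]]
F_105 mod 850 = Q^105[0][1] = 580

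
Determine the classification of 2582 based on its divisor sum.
deficient

Proper divisors of 2582: sum = 1 + 2 + 1291 = 1294
Since 1294 < 2582, 2582 is deficient.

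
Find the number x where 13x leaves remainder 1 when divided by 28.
13

gcd(13, 28) = 1, so the inverse exists.
Extended Euclidean algorithm on (28, 13):
28 = 2 × 13 + 2  ⟹  2 = (1)·28 + (-2)·13
13 = 6 × 2 + 1  ⟹  1 = (-6)·28 + (13)·13
So (13)·13 ≡ 1 (mod 28), i.e. 13^(-1) ≡ 13 (mod 28).
Check: 13 × 13 = 169 ≡ 1 (mod 28)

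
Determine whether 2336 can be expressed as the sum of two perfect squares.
20² + 44² (a=20, b=44)

Factorization: 2336 = 2^5 × 73
By Fermat: n is sum of two squares iff every prime p ≡ 3 (mod 4) appears to even power.
All primes ≡ 3 (mod 4) appear to even power.
Search a = 0, 1, 2, … for 2336 - a² a perfect square: first hit at a = 20: 2336 - 400 = 1936 = 44².
2336 = 20² + 44² = 400 + 1936 ✓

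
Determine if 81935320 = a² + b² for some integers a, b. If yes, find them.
Not possible

Factorization: 81935320 = 2^3 × 5 × 127^3
By Fermat: n is sum of two squares iff every prime p ≡ 3 (mod 4) appears to even power.
Prime(s) ≡ 3 (mod 4) with odd exponent: [(127, 3)]
Therefore 81935320 cannot be expressed as a² + b².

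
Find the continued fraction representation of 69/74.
[0; 1, 13, 1, 4]

Euclidean algorithm steps:
69 = 0 × 74 + 69
74 = 1 × 69 + 5
69 = 13 × 5 + 4
5 = 1 × 4 + 1
4 = 4 × 1 + 0
Continued fraction: [0; 1, 13, 1, 4]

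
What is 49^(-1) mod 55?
9

gcd(49, 55) = 1, so the inverse exists.
Extended Euclidean algorithm on (55, 49):
55 = 1 × 49 + 6  ⟹  6 = (1)·55 + (-1)·49
49 = 8 × 6 + 1  ⟹  1 = (-8)·55 + (9)·49
So (9)·49 ≡ 1 (mod 55), i.e. 49^(-1) ≡ 9 (mod 55).
Check: 49 × 9 = 441 ≡ 1 (mod 55)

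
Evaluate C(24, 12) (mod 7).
0

Using Lucas' theorem:
Write n=24 and k=12 in base 7:
n in base 7: [3, 3]
k in base 7: [1, 5]
C(24,12) mod 7 = ∏ C(n_i, k_i) mod 7
Digit binomials (mod 7): C(3,1) = 3; C(3,5) = 0 (k_i > n_i)
Product: 3 × 0 = 0 ≡ 0 (mod 7)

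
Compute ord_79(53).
78

79 is prime, so ord(53) divides φ(79) = 78.
Divisors of 78: 1, 2, 3, 6, 13, 26, 39, 78.
Repeated squaring: 53^1 ≡ 53, 53^2 ≡ 44, 53^4 ≡ 40, 53^8 ≡ 20, 53^16 ≡ 5, 53^32 ≡ 25, 53^64 ≡ 72 (mod 79).
Test 53^d mod 79 for each divisor d in increasing order:
53^1 ≡ 53
53^2 ≡ 44
53^3 = 53^2·53^1 ≡ 41
53^6 = 53^4·53^2 ≡ 22
53^13 = 53^8·53^4·53^1 ≡ 56
53^26 = 53^16·53^8·53^2 ≡ 55
53^39 = 53^32·53^4·53^2·53^1 ≡ 78
53^78 = 53^64·53^8·53^4·53^2 ≡ 1  ← first divisor giving 1
The order is 78.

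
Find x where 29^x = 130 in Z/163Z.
149

Baby-step giant-step with step n = ⌈√163⌉ = 13.
Baby steps 29^j mod 163 (j:value) for j=0..12: 0:1, 1:29, 2:26, 3:102, 4:24, 5:44, 6:135, 7:3, 8:87, 9:78, 10:143, 11:72, 12:132.
Giant-step multiplier: 29^(-13) ≡ 29^(162-13) = 29^149 ≡ 130 (mod 163).
Giant steps γ_i = 130·130^i mod 163: γ_0=130, γ_1=111, γ_2=86, γ_3=96, γ_4=92, γ_5=61, γ_6=106, γ_7=88, γ_8=30, γ_9=151, γ_10=70, γ_11=135 (in table at j=6).
x = i·n + j = 11·13 + 6 = 149.
Check: 29^149 ≡ 130 (mod 163).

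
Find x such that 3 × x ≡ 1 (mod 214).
143

gcd(3, 214) = 1, so the inverse exists.
Extended Euclidean algorithm on (214, 3):
214 = 71 × 3 + 1  ⟹  1 = (1)·214 + (-71)·3
So (-71)·3 ≡ 1 (mod 214), i.e. 3^(-1) ≡ -71 ≡ 143 (mod 214).
Check: 3 × 143 = 429 ≡ 1 (mod 214)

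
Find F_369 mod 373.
368

Matrix identity: Q^n = [[F_(n+1), F_n], [F_n, F_(n-1)]] with Q = [[1,1],[1,0]].
n = 369 = 101110001₂. Square-and-multiply, entries mod 373:
Q^1 = [[1,1],[1,0]]
Q^2 = (Q^1)² = [[2,1],[1,1]]
Q^5 = (Q^2)²·Q = [[8,5],[5,3]]
Q^11 = (Q^5)²·Q = [[144,89],[89,55]]
Q^23 = (Q^11)²·Q = [[116,309],[309,180]]
Q^46 = (Q^23)² = [[21,79],[79,315]]
Q^92 = (Q^46)² = [[341,61],[61,280]]
Q^184 = (Q^92)² = [[269,208],[208,61]]
Q^369 = (Q^184)²·Q = [[3,368],[368,8]]
F_369 mod 373 = Q^369[0][1] = 368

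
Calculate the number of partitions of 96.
118114304

p(n) counts ways to write n as a sum of positive integers (order ignored).
Euler's pentagonal recurrence: p(k) = p(k-1) + p(k-2) - p(k-5) - p(k-7) + p(k-12) + p(k-15) - ... (offsets j(3j∓1)/2, signs ++--, p(0)=1, p(<0)=0).
DP table for k = 0..95: p(0)=1, p(1)=1, p(2)=2, p(3)=3, p(4)=5, p(5)=7, p(6)=11, p(7)=15, p(8)=22, p(9)=30, p(10)=42, p(11)=56, p(12)=77, p(13)=101, p(14)=135, p(15)=176, p(16)=231, p(17)=297, p(18)=385, p(19)=490, p(20)=627, p(21)=792, p(22)=1002, p(23)=1255, p(24)=1575, p(25)=1958, p(26)=2436, p(27)=3010, p(28)=3718, p(29)=4565, p(30)=5604, p(31)=6842, p(32)=8349, p(33)=10143, p(34)=12310, p(35)=14883, p(36)=17977, p(37)=21637, p(38)=26015, p(39)=31185, p(40)=37338, p(41)=44583, p(42)=53174, p(43)=63261, p(44)=75175, p(45)=89134, p(46)=105558, p(47)=124754, p(48)=147273, p(49)=173525, p(50)=204226, p(51)=239943, p(52)=281589, p(53)=329931, p(54)=386155, p(55)=451276, p(56)=526823, p(57)=614154, p(58)=715220, p(59)=831820, p(60)=966467, p(61)=1121505, p(62)=1300156, p(63)=1505499, p(64)=1741630, p(65)=2012558, p(66)=2323520, p(67)=2679689, p(68)=3087735, p(69)=3554345, p(70)=4087968, p(71)=4697205, p(72)=5392783, p(73)=6185689, p(74)=7089500, p(75)=8118264, p(76)=9289091, p(77)=10619863, p(78)=12132164, p(79)=13848650, p(80)=15796476, p(81)=18004327, p(82)=20506255, p(83)=23338469, p(84)=26543660, p(85)=30167357, p(86)=34262962, p(87)=38887673, p(88)=44108109, p(89)=49995925, p(90)=56634173, p(91)=64112359, p(92)=72533807, p(93)=82010177, p(94)=92669720, p(95)=104651419.
Final step: p(96) = p(95) + p(94) - p(91) - p(89) + p(84) + p(81) - p(74) - p(70) + p(61) + p(56) - p(45) - p(39) + p(26) + p(19) - p(4)
= 104651419 + 92669720 - 64112359 - 49995925 + 26543660 + 18004327 - 7089500 - 4087968 + 1121505 + 526823 - 89134 - 31185 + 2436 + 490 - 5
= 118114304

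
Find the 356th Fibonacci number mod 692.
21

Matrix identity: Q^n = [[F_(n+1), F_n], [F_n, F_(n-1)]] with Q = [[1,1],[1,0]].
n = 356 = 101100100₂. Square-and-multiply, entries mod 692:
Q^1 = [[1,1],[1,0]]
Q^2 = (Q^1)² = [[2,1],[1,1]]
Q^5 = (Q^2)²·Q = [[8,5],[5,3]]
Q^11 = (Q^5)²·Q = [[144,89],[89,55]]
Q^22 = (Q^11)² = [[285,411],[411,566]]
Q^44 = (Q^22)² = [[334,301],[301,33]]
Q^89 = (Q^44)²·Q = [[532,93],[93,439]]
Q^178 = (Q^89)² = [[341,343],[343,690]]
Q^356 = (Q^178)² = [[34,21],[21,13]]
F_356 mod 692 = Q^356[0][1] = 21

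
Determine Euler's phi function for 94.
46

94 = 2 × 47
φ(n) = n × ∏(1 - 1/p) for each prime p dividing n
φ(94) = 94 × (1 - 1/2) × (1 - 1/47) = 46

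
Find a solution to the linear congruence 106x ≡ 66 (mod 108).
x ≡ 21 (mod 54)

gcd(106, 108) = 2, which divides 66, so solutions exist.
Divide through by 2: 53x ≡ 33 (mod 54).
Find 53^(-1) mod 54 by the extended Euclidean algorithm:
54 = 1 × 53 + 1  ⟹  1 = (1)·54 + (-1)·53
So (-1)·53 ≡ 1 (mod 54), i.e. 53^(-1) ≡ -1 ≡ 53 (mod 54).
x ≡ 53 × 33 = 1749 ≡ 21 (mod 54).
Check: 106 × 21 = 2226 ≡ 66 (mod 108).
x ≡ 21 (mod 54), giving 2 solutions mod 108.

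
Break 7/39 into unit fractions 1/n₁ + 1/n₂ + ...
1/6 + 1/78

Greedy algorithm:
7/39: ceiling(39/7) = 6, use 1/6
1/78: ceiling(78/1) = 78, use 1/78
Result: 7/39 = 1/6 + 1/78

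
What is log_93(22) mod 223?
73

Baby-step giant-step with step n = ⌈√223⌉ = 15.
Baby steps 93^j mod 223 (j:value) for j=0..14: 0:1, 1:93, 2:175, 3:219, 4:74, 5:192, 6:16, 7:150, 8:124, 9:159, 10:69, 11:173, 12:33, 13:170, 14:200.
Giant-step multiplier: 93^(-15) ≡ 93^(222-15) = 93^207 ≡ 174 (mod 223).
Giant steps γ_i = 22·174^i mod 223: γ_0=22, γ_1=37, γ_2=194, γ_3=83, γ_4=170 (in table at j=13).
x = i·n + j = 4·15 + 13 = 73.
Check: 93^73 ≡ 22 (mod 223).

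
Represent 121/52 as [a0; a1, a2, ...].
[2; 3, 17]

Euclidean algorithm steps:
121 = 2 × 52 + 17
52 = 3 × 17 + 1
17 = 17 × 1 + 0
Continued fraction: [2; 3, 17]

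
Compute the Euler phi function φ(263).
262

263 = 263
φ(n) = n × ∏(1 - 1/p) for each prime p dividing n
φ(263) = 263 × (1 - 1/263) = 262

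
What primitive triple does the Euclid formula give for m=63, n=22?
(3485, 2772, 4453)

Euclid's formula: a = m² - n², b = 2mn, c = m² + n²
m = 63, n = 22
a = 63² - 22² = 3969 - 484 = 3485
b = 2 × 63 × 22 = 2772
c = 63² + 22² = 3969 + 484 = 4453
Verification: 3485² + 2772² = 12145225 + 7683984 = 19829209 = 4453² ✓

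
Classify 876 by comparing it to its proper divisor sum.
abundant

Proper divisors of 876: sum = 1 + 2 + 3 + 4 + 6 + 12 + 73 + 146 + 219 + 292 + 438 = 1196
Since 1196 > 876, 876 is abundant.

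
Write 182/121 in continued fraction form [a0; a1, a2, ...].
[1; 1, 1, 60]

Euclidean algorithm steps:
182 = 1 × 121 + 61
121 = 1 × 61 + 60
61 = 1 × 60 + 1
60 = 60 × 1 + 0
Continued fraction: [1; 1, 1, 60]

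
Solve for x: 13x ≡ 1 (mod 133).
41

gcd(13, 133) = 1, so the inverse exists.
Extended Euclidean algorithm on (133, 13):
133 = 10 × 13 + 3  ⟹  3 = (1)·133 + (-10)·13
13 = 4 × 3 + 1  ⟹  1 = (-4)·133 + (41)·13
So (41)·13 ≡ 1 (mod 133), i.e. 13^(-1) ≡ 41 (mod 133).
Check: 13 × 41 = 533 ≡ 1 (mod 133)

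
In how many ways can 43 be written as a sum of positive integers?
63261

p(n) counts ways to write n as a sum of positive integers (order ignored).
Euler's pentagonal recurrence: p(k) = p(k-1) + p(k-2) - p(k-5) - p(k-7) + p(k-12) + p(k-15) - ... (offsets j(3j∓1)/2, signs ++--, p(0)=1, p(<0)=0).
DP table for k = 0..42: p(0)=1, p(1)=1, p(2)=2, p(3)=3, p(4)=5, p(5)=7, p(6)=11, p(7)=15, p(8)=22, p(9)=30, p(10)=42, p(11)=56, p(12)=77, p(13)=101, p(14)=135, p(15)=176, p(16)=231, p(17)=297, p(18)=385, p(19)=490, p(20)=627, p(21)=792, p(22)=1002, p(23)=1255, p(24)=1575, p(25)=1958, p(26)=2436, p(27)=3010, p(28)=3718, p(29)=4565, p(30)=5604, p(31)=6842, p(32)=8349, p(33)=10143, p(34)=12310, p(35)=14883, p(36)=17977, p(37)=21637, p(38)=26015, p(39)=31185, p(40)=37338, p(41)=44583, p(42)=53174.
Final step: p(43) = p(42) + p(41) - p(38) - p(36) + p(31) + p(28) - p(21) - p(17) + p(8) + p(3)
= 53174 + 44583 - 26015 - 17977 + 6842 + 3718 - 792 - 297 + 22 + 3
= 63261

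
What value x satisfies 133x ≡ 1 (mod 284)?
205

gcd(133, 284) = 1, so the inverse exists.
Extended Euclidean algorithm on (284, 133):
284 = 2 × 133 + 18  ⟹  18 = (1)·284 + (-2)·133
133 = 7 × 18 + 7  ⟹  7 = (-7)·284 + (15)·133
18 = 2 × 7 + 4  ⟹  4 = (15)·284 + (-32)·133
7 = 1 × 4 + 3  ⟹  3 = (-22)·284 + (47)·133
4 = 1 × 3 + 1  ⟹  1 = (37)·284 + (-79)·133
So (-79)·133 ≡ 1 (mod 284), i.e. 133^(-1) ≡ -79 ≡ 205 (mod 284).
Check: 133 × 205 = 27265 ≡ 1 (mod 284)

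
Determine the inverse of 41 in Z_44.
29

gcd(41, 44) = 1, so the inverse exists.
Extended Euclidean algorithm on (44, 41):
44 = 1 × 41 + 3  ⟹  3 = (1)·44 + (-1)·41
41 = 13 × 3 + 2  ⟹  2 = (-13)·44 + (14)·41
3 = 1 × 2 + 1  ⟹  1 = (14)·44 + (-15)·41
So (-15)·41 ≡ 1 (mod 44), i.e. 41^(-1) ≡ -15 ≡ 29 (mod 44).
Check: 41 × 29 = 1189 ≡ 1 (mod 44)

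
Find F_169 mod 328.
321

Matrix identity: Q^n = [[F_(n+1), F_n], [F_n, F_(n-1)]] with Q = [[1,1],[1,0]].
n = 169 = 10101001₂. Square-and-multiply, entries mod 328:
Q^1 = [[1,1],[1,0]]
Q^2 = (Q^1)² = [[2,1],[1,1]]
Q^5 = (Q^2)²·Q = [[8,5],[5,3]]
Q^10 = (Q^5)² = [[89,55],[55,34]]
Q^21 = (Q^10)²·Q = [[327,122],[122,205]]
Q^42 = (Q^21)² = [[125,288],[288,165]]
Q^84 = (Q^42)² = [[169,208],[208,289]]
Q^169 = (Q^84)²·Q = [[137,321],[321,144]]
F_169 mod 328 = Q^169[0][1] = 321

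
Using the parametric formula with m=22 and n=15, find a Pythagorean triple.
(259, 660, 709)

Euclid's formula: a = m² - n², b = 2mn, c = m² + n²
m = 22, n = 15
a = 22² - 15² = 484 - 225 = 259
b = 2 × 22 × 15 = 660
c = 22² + 15² = 484 + 225 = 709
Verification: 259² + 660² = 67081 + 435600 = 502681 = 709² ✓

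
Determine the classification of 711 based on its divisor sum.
deficient

Proper divisors of 711: sum = 1 + 3 + 9 + 79 + 237 = 329
Since 329 < 711, 711 is deficient.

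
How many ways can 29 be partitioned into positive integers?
4565

p(n) counts ways to write n as a sum of positive integers (order ignored).
Euler's pentagonal recurrence: p(k) = p(k-1) + p(k-2) - p(k-5) - p(k-7) + p(k-12) + p(k-15) - ... (offsets j(3j∓1)/2, signs ++--, p(0)=1, p(<0)=0).
DP table for k = 0..28: p(0)=1, p(1)=1, p(2)=2, p(3)=3, p(4)=5, p(5)=7, p(6)=11, p(7)=15, p(8)=22, p(9)=30, p(10)=42, p(11)=56, p(12)=77, p(13)=101, p(14)=135, p(15)=176, p(16)=231, p(17)=297, p(18)=385, p(19)=490, p(20)=627, p(21)=792, p(22)=1002, p(23)=1255, p(24)=1575, p(25)=1958, p(26)=2436, p(27)=3010, p(28)=3718.
Final step: p(29) = p(28) + p(27) - p(24) - p(22) + p(17) + p(14) - p(7) - p(3)
= 3718 + 3010 - 1575 - 1002 + 297 + 135 - 15 - 3
= 4565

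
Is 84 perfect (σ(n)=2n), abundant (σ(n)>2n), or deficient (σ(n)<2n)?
abundant

Proper divisors of 84: sum = 1 + 2 + 3 + 4 + 6 + 7 + 12 + 14 + 21 + 28 + 42 = 140
Since 140 > 84, 84 is abundant.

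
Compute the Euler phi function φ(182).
72

182 = 2 × 7 × 13
φ(n) = n × ∏(1 - 1/p) for each prime p dividing n
φ(182) = 182 × (1 - 1/2) × (1 - 1/7) × (1 - 1/13) = 72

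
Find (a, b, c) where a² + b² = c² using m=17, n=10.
(189, 340, 389)

Euclid's formula: a = m² - n², b = 2mn, c = m² + n²
m = 17, n = 10
a = 17² - 10² = 289 - 100 = 189
b = 2 × 17 × 10 = 340
c = 17² + 10² = 289 + 100 = 389
Verification: 189² + 340² = 35721 + 115600 = 151321 = 389² ✓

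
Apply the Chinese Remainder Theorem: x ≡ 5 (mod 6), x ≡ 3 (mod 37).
77

Using Chinese Remainder Theorem:
M = 6 × 37 = 222
M1 = 37, M2 = 6
y1 = 37^(-1) mod 6 = 1
y2 = 6^(-1) mod 37 = 31
x = (5×37×1 + 3×6×31) mod 222 = 77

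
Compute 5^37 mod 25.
0

Repeated squaring. Binary of 37 = 100101.
5^1 ≡ 5 (mod 25); 5^2 ≡ 0 (mod 25); 5^4 ≡ 0 (mod 25); 5^8 ≡ 0 (mod 25); 5^16 ≡ 0 (mod 25); 5^32 ≡ 0 (mod 25)
5^37 = 5^1 × 5^4 × 5^32 ≡ 0 (mod 25)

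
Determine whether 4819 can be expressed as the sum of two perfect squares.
Not possible

Factorization: 4819 = 61 × 79
By Fermat: n is sum of two squares iff every prime p ≡ 3 (mod 4) appears to even power.
Prime(s) ≡ 3 (mod 4) with odd exponent: [(79, 1)]
Therefore 4819 cannot be expressed as a² + b².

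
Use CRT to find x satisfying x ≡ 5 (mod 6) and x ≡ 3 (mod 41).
167

Using Chinese Remainder Theorem:
M = 6 × 41 = 246
M1 = 41, M2 = 6
y1 = 41^(-1) mod 6 = 5
y2 = 6^(-1) mod 41 = 7
x = (5×41×5 + 3×6×7) mod 246 = 167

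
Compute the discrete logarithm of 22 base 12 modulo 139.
5

Baby-step giant-step with step n = ⌈√139⌉ = 12.
Baby steps 12^j mod 139 (j:value) for j=0..11: 0:1, 1:12, 2:5, 3:60, 4:25, 5:22, 6:125, 7:110, 8:69, 9:133, 10:67, 11:109.
h = 22 is already in the table at j=5, so x = 5.
Check: 12^5 ≡ 22 (mod 139).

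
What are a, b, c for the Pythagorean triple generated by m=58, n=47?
(1155, 5452, 5573)

Euclid's formula: a = m² - n², b = 2mn, c = m² + n²
m = 58, n = 47
a = 58² - 47² = 3364 - 2209 = 1155
b = 2 × 58 × 47 = 5452
c = 58² + 47² = 3364 + 2209 = 5573
Verification: 1155² + 5452² = 1334025 + 29724304 = 31058329 = 5573² ✓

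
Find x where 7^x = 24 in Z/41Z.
27

Baby-step giant-step with step n = ⌈√41⌉ = 7.
Baby steps 7^j mod 41 (j:value) for j=0..6: 0:1, 1:7, 2:8, 3:15, 4:23, 5:38, 6:20.
Giant-step multiplier: 7^(-7) ≡ 7^(40-7) = 7^33 ≡ 29 (mod 41).
Giant steps γ_i = 24·29^i mod 41: γ_0=24, γ_1=40, γ_2=12, γ_3=20 (in table at j=6).
x = i·n + j = 3·7 + 6 = 27.
Check: 7^27 ≡ 24 (mod 41).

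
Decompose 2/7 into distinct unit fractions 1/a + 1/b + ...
1/4 + 1/28

Greedy algorithm:
2/7: ceiling(7/2) = 4, use 1/4
1/28: ceiling(28/1) = 28, use 1/28
Result: 2/7 = 1/4 + 1/28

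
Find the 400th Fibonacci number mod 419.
349

Matrix identity: Q^n = [[F_(n+1), F_n], [F_n, F_(n-1)]] with Q = [[1,1],[1,0]].
n = 400 = 110010000₂. Square-and-multiply, entries mod 419:
Q^1 = [[1,1],[1,0]]
Q^3 = (Q^1)²·Q = [[3,2],[2,1]]
Q^6 = (Q^3)² = [[13,8],[8,5]]
Q^12 = (Q^6)² = [[233,144],[144,89]]
Q^25 = (Q^12)²·Q = [[302,24],[24,278]]
Q^50 = (Q^25)² = [[19,93],[93,345]]
Q^100 = (Q^50)² = [[211,332],[332,298]]
Q^200 = (Q^100)² = [[134,131],[131,3]]
Q^400 = (Q^200)² = [[340,349],[349,410]]
F_400 mod 419 = Q^400[0][1] = 349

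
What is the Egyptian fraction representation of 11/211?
1/20 + 1/469 + 1/1979180

Greedy algorithm:
11/211: ceiling(211/11) = 20, use 1/20
9/4220: ceiling(4220/9) = 469, use 1/469
1/1979180: ceiling(1979180/1) = 1979180, use 1/1979180
Result: 11/211 = 1/20 + 1/469 + 1/1979180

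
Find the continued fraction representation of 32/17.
[1; 1, 7, 2]

Euclidean algorithm steps:
32 = 1 × 17 + 15
17 = 1 × 15 + 2
15 = 7 × 2 + 1
2 = 2 × 1 + 0
Continued fraction: [1; 1, 7, 2]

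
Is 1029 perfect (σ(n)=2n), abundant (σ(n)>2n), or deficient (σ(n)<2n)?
deficient

Proper divisors of 1029: sum = 1 + 3 + 7 + 21 + 49 + 147 + 343 = 571
Since 571 < 1029, 1029 is deficient.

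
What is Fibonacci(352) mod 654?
621

Matrix identity: Q^n = [[F_(n+1), F_n], [F_n, F_(n-1)]] with Q = [[1,1],[1,0]].
n = 352 = 101100000₂. Square-and-multiply, entries mod 654:
Q^1 = [[1,1],[1,0]]
Q^2 = (Q^1)² = [[2,1],[1,1]]
Q^5 = (Q^2)²·Q = [[8,5],[5,3]]
Q^11 = (Q^5)²·Q = [[144,89],[89,55]]
Q^22 = (Q^11)² = [[535,53],[53,482]]
Q^44 = (Q^22)² = [[620,273],[273,347]]
Q^88 = (Q^44)² = [[475,429],[429,46]]
Q^176 = (Q^88)² = [[262,495],[495,421]]
Q^352 = (Q^176)² = [[403,621],[621,436]]
F_352 mod 654 = Q^352[0][1] = 621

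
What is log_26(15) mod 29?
25

Baby-step giant-step with step n = ⌈√29⌉ = 6.
Baby steps 26^j mod 29 (j:value) for j=0..5: 0:1, 1:26, 2:9, 3:2, 4:23, 5:18.
Giant-step multiplier: 26^(-6) ≡ 26^(28-6) = 26^22 ≡ 22 (mod 29).
Giant steps γ_i = 15·22^i mod 29: γ_0=15, γ_1=11, γ_2=10, γ_3=17, γ_4=26 (in table at j=1).
x = i·n + j = 4·6 + 1 = 25.
Check: 26^25 ≡ 15 (mod 29).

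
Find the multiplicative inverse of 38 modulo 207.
158

gcd(38, 207) = 1, so the inverse exists.
Extended Euclidean algorithm on (207, 38):
207 = 5 × 38 + 17  ⟹  17 = (1)·207 + (-5)·38
38 = 2 × 17 + 4  ⟹  4 = (-2)·207 + (11)·38
17 = 4 × 4 + 1  ⟹  1 = (9)·207 + (-49)·38
So (-49)·38 ≡ 1 (mod 207), i.e. 38^(-1) ≡ -49 ≡ 158 (mod 207).
Check: 38 × 158 = 6004 ≡ 1 (mod 207)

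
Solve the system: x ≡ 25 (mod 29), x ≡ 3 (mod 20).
83

Using Chinese Remainder Theorem:
M = 29 × 20 = 580
M1 = 20, M2 = 29
y1 = 20^(-1) mod 29 = 16
y2 = 29^(-1) mod 20 = 9
x = (25×20×16 + 3×29×9) mod 580 = 83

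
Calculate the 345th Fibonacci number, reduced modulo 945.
475

Matrix identity: Q^n = [[F_(n+1), F_n], [F_n, F_(n-1)]] with Q = [[1,1],[1,0]].
n = 345 = 101011001₂. Square-and-multiply, entries mod 945:
Q^1 = [[1,1],[1,0]]
Q^2 = (Q^1)² = [[2,1],[1,1]]
Q^5 = (Q^2)²·Q = [[8,5],[5,3]]
Q^10 = (Q^5)² = [[89,55],[55,34]]
Q^21 = (Q^10)²·Q = [[701,551],[551,150]]
Q^43 = (Q^21)²·Q = [[438,257],[257,181]]
Q^86 = (Q^43)² = [[853,323],[323,530]]
Q^172 = (Q^86)² = [[338,669],[669,614]]
Q^345 = (Q^172)²·Q = [[433,475],[475,903]]
F_345 mod 945 = Q^345[0][1] = 475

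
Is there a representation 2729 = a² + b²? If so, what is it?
5² + 52² (a=5, b=52)

Factorization: 2729 = 2729
By Fermat: n is sum of two squares iff every prime p ≡ 3 (mod 4) appears to even power.
All primes ≡ 3 (mod 4) appear to even power.
Search a = 0, 1, 2, … for 2729 - a² a perfect square: first hit at a = 5: 2729 - 25 = 2704 = 52².
2729 = 5² + 52² = 25 + 2704 ✓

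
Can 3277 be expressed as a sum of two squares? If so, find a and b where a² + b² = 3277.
19² + 54² (a=19, b=54)

Factorization: 3277 = 29 × 113
By Fermat: n is sum of two squares iff every prime p ≡ 3 (mod 4) appears to even power.
All primes ≡ 3 (mod 4) appear to even power.
Search a = 0, 1, 2, … for 3277 - a² a perfect square: first hit at a = 19: 3277 - 361 = 2916 = 54².
3277 = 19² + 54² = 361 + 2916 ✓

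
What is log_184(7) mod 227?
108

Baby-step giant-step with step n = ⌈√227⌉ = 16.
Baby steps 184^j mod 227 (j:value) for j=0..15: 0:1, 1:184, 2:33, 3:170, 4:181, 5:162, 6:71, 7:125, 8:73, 9:39, 10:139, 11:152, 12:47, 13:22, 14:189, 15:45.
Giant-step multiplier: 184^(-16) ≡ 184^(226-16) = 184^210 ≡ 103 (mod 227).
Giant steps γ_i = 7·103^i mod 227: γ_0=7, γ_1=40, γ_2=34, γ_3=97, γ_4=3, γ_5=82, γ_6=47 (in table at j=12).
x = i·n + j = 6·16 + 12 = 108.
Check: 184^108 ≡ 7 (mod 227).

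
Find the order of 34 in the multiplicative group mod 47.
23

47 is prime, so ord(34) divides φ(47) = 46.
Divisors of 46: 1, 2, 23, 46.
Repeated squaring: 34^1 ≡ 34, 34^2 ≡ 28, 34^4 ≡ 32, 34^8 ≡ 37, 34^16 ≡ 6, 34^32 ≡ 36 (mod 47).
Test 34^d mod 47 for each divisor d in increasing order:
34^1 ≡ 34
34^2 ≡ 28
34^23 = 34^16·34^4·34^2·34^1 ≡ 1  ← first divisor giving 1
The order is 23.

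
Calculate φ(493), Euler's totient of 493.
448

493 = 17 × 29
φ(n) = n × ∏(1 - 1/p) for each prime p dividing n
φ(493) = 493 × (1 - 1/17) × (1 - 1/29) = 448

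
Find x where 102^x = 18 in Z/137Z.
28

Baby-step giant-step with step n = ⌈√137⌉ = 12.
Baby steps 102^j mod 137 (j:value) for j=0..11: 0:1, 1:102, 2:129, 3:6, 4:64, 5:89, 6:36, 7:110, 8:123, 9:79, 10:112, 11:53.
Giant-step multiplier: 102^(-12) ≡ 102^(136-12) = 102^124 ≡ 87 (mod 137).
Giant steps γ_i = 18·87^i mod 137: γ_0=18, γ_1=59, γ_2=64 (in table at j=4).
x = i·n + j = 2·12 + 4 = 28.
Check: 102^28 ≡ 18 (mod 137).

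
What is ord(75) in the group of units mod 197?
196

197 is prime, so ord(75) divides φ(197) = 196.
Divisors of 196: 1, 2, 4, 7, 14, 28, 49, 98, 196.
Repeated squaring: 75^1 ≡ 75, 75^2 ≡ 109, 75^4 ≡ 61, 75^8 ≡ 175, 75^16 ≡ 90, 75^32 ≡ 23, 75^64 ≡ 135, 75^128 ≡ 101 (mod 197).
Test 75^d mod 197 for each divisor d in increasing order:
75^1 ≡ 75
75^2 ≡ 109
75^4 ≡ 61
75^7 = 75^4·75^2·75^1 ≡ 68
75^14 = 75^8·75^4·75^2 ≡ 93
75^28 = 75^16·75^8·75^4 ≡ 178
75^49 = 75^32·75^16·75^1 ≡ 14
75^98 = 75^64·75^32·75^2 ≡ 196
75^196 = 75^128·75^64·75^4 ≡ 1  ← first divisor giving 1
The order is 196.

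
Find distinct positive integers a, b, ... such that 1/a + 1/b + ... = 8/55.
1/7 + 1/385

Greedy algorithm:
8/55: ceiling(55/8) = 7, use 1/7
1/385: ceiling(385/1) = 385, use 1/385
Result: 8/55 = 1/7 + 1/385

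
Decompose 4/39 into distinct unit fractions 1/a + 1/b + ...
1/10 + 1/390

Greedy algorithm:
4/39: ceiling(39/4) = 10, use 1/10
1/390: ceiling(390/1) = 390, use 1/390
Result: 4/39 = 1/10 + 1/390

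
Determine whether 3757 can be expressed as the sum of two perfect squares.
6² + 61² (a=6, b=61)

Factorization: 3757 = 13 × 17^2
By Fermat: n is sum of two squares iff every prime p ≡ 3 (mod 4) appears to even power.
All primes ≡ 3 (mod 4) appear to even power.
Search a = 0, 1, 2, … for 3757 - a² a perfect square: first hit at a = 6: 3757 - 36 = 3721 = 61².
3757 = 6² + 61² = 36 + 3721 ✓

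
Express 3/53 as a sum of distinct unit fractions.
1/18 + 1/954

Greedy algorithm:
3/53: ceiling(53/3) = 18, use 1/18
1/954: ceiling(954/1) = 954, use 1/954
Result: 3/53 = 1/18 + 1/954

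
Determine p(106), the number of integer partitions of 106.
384276336

p(n) counts ways to write n as a sum of positive integers (order ignored).
Euler's pentagonal recurrence: p(k) = p(k-1) + p(k-2) - p(k-5) - p(k-7) + p(k-12) + p(k-15) - ... (offsets j(3j∓1)/2, signs ++--, p(0)=1, p(<0)=0).
DP table for k = 0..105: p(0)=1, p(1)=1, p(2)=2, p(3)=3, p(4)=5, p(5)=7, p(6)=11, p(7)=15, p(8)=22, p(9)=30, p(10)=42, p(11)=56, p(12)=77, p(13)=101, p(14)=135, p(15)=176, p(16)=231, p(17)=297, p(18)=385, p(19)=490, p(20)=627, p(21)=792, p(22)=1002, p(23)=1255, p(24)=1575, p(25)=1958, p(26)=2436, p(27)=3010, p(28)=3718, p(29)=4565, p(30)=5604, p(31)=6842, p(32)=8349, p(33)=10143, p(34)=12310, p(35)=14883, p(36)=17977, p(37)=21637, p(38)=26015, p(39)=31185, p(40)=37338, p(41)=44583, p(42)=53174, p(43)=63261, p(44)=75175, p(45)=89134, p(46)=105558, p(47)=124754, p(48)=147273, p(49)=173525, p(50)=204226, p(51)=239943, p(52)=281589, p(53)=329931, p(54)=386155, p(55)=451276, p(56)=526823, p(57)=614154, p(58)=715220, p(59)=831820, p(60)=966467, p(61)=1121505, p(62)=1300156, p(63)=1505499, p(64)=1741630, p(65)=2012558, p(66)=2323520, p(67)=2679689, p(68)=3087735, p(69)=3554345, p(70)=4087968, p(71)=4697205, p(72)=5392783, p(73)=6185689, p(74)=7089500, p(75)=8118264, p(76)=9289091, p(77)=10619863, p(78)=12132164, p(79)=13848650, p(80)=15796476, p(81)=18004327, p(82)=20506255, p(83)=23338469, p(84)=26543660, p(85)=30167357, p(86)=34262962, p(87)=38887673, p(88)=44108109, p(89)=49995925, p(90)=56634173, p(91)=64112359, p(92)=72533807, p(93)=82010177, p(94)=92669720, p(95)=104651419, p(96)=118114304, p(97)=133230930, p(98)=150198136, p(99)=169229875, p(100)=190569292, p(101)=214481126, p(102)=241265379, p(103)=271248950, p(104)=304801365, p(105)=342325709.
Final step: p(106) = p(105) + p(104) - p(101) - p(99) + p(94) + p(91) - p(84) - p(80) + p(71) + p(66) - p(55) - p(49) + p(36) + p(29) - p(14) - p(6)
= 342325709 + 304801365 - 214481126 - 169229875 + 92669720 + 64112359 - 26543660 - 15796476 + 4697205 + 2323520 - 451276 - 173525 + 17977 + 4565 - 135 - 11
= 384276336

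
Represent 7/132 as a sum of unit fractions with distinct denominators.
1/19 + 1/2508

Greedy algorithm:
7/132: ceiling(132/7) = 19, use 1/19
1/2508: ceiling(2508/1) = 2508, use 1/2508
Result: 7/132 = 1/19 + 1/2508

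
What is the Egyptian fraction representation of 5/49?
1/10 + 1/490

Greedy algorithm:
5/49: ceiling(49/5) = 10, use 1/10
1/490: ceiling(490/1) = 490, use 1/490
Result: 5/49 = 1/10 + 1/490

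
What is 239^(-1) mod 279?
272

gcd(239, 279) = 1, so the inverse exists.
Extended Euclidean algorithm on (279, 239):
279 = 1 × 239 + 40  ⟹  40 = (1)·279 + (-1)·239
239 = 5 × 40 + 39  ⟹  39 = (-5)·279 + (6)·239
40 = 1 × 39 + 1  ⟹  1 = (6)·279 + (-7)·239
So (-7)·239 ≡ 1 (mod 279), i.e. 239^(-1) ≡ -7 ≡ 272 (mod 279).
Check: 239 × 272 = 65008 ≡ 1 (mod 279)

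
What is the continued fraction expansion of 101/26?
[3; 1, 7, 1, 2]

Euclidean algorithm steps:
101 = 3 × 26 + 23
26 = 1 × 23 + 3
23 = 7 × 3 + 2
3 = 1 × 2 + 1
2 = 2 × 1 + 0
Continued fraction: [3; 1, 7, 1, 2]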